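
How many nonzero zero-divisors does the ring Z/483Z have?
Z/483Z has 218 nonzero zero-divisors

In Z/483Z each nonzero element is either a unit (gcd with 483 is 1) or a zero-divisor (gcd > 1). The number of units is φ(483): factorise 483 = 3 · 7 · 23, so φ(483) = (3 − 1) · (7 − 1) · (23 − 1) = 2 · 6 · 22 = 264. The nonzero elements number 483 − 1 = 482. Hence the nonzero zero-divisors number 482 − 264 = 218.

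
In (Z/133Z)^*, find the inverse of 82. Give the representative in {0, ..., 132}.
82^(−1) ≡ 73 (mod 133)

Apply the extended Euclidean algorithm to (133, 82), tracking rows (r, s, t) with s·133 + t·82 = r. Each division r_prev = q·r_cur + r_new produces the new row as (previous row) − q·(current row):
  row A: (133, 1, 0)   [1·133 + 0·82 = 133]
  row B: (82, 0, 1)   [0·133 + 1·82 = 82]
  133 = 1·82 + 51   → row C = row A − 1·row B = (51, 1, −1)   [check: 1·133 − 1·82 = 51]
  82 = 1·51 + 31   → row D = row B − 1·row C = (31, −1, 2)   [check: −1·133 + 2·82 = 31]
  51 = 1·31 + 20   → row E = row C − 1·row D = (20, 2, −3)   [check: 2·133 − 3·82 = 20]
  31 = 1·20 + 11   → row F = row D − 1·row E = (11, −3, 5)   [check: −3·133 + 5·82 = 11]
  20 = 1·11 + 9   → row G = row E − 1·row F = (9, 5, −8)   [check: 5·133 − 8·82 = 9]
  11 = 1·9 + 2   → row H = row F − 1·row G = (2, −8, 13)   [check: −8·133 + 13·82 = 2]
  9 = 4·2 + 1   → row I = row G − 4·row H = (1, 37, −60)   [check: 37·133 − 60·82 = 1]
  2 = 2·1 + 0   → remainder 0, stop. gcd = 1 (last nonzero row I).
The gcd is 1, so 82 is invertible mod 133. The last nonzero row gives 37·133 − 60·82 = 1, so t = −60. So 82^(−1) ≡ −60 ≡ 73 (mod 133). Verify: 82 · 73 = 5986 ≡ 1 (mod 133). ✓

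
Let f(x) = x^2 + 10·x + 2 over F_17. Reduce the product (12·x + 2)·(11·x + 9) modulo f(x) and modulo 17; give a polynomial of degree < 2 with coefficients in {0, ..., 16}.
a · b ≡ 9 (mod f(x))

Multiply as integer polynomials: a · b = 132·x^2 + 130·x + 18. Reducing coefficients mod 17: a · b ≡ 13·x^2 + 11·x + 1. Now divide by f(x) = x^2 + 10·x + 2 in F_17[x], eliminating the leading term at each step:
  leading term 13·x^2: subtract (13)·f(x) = 13·x^2 + 11·x + 9, leaving 9 (coefficients mod 17)
The degree is now < 2, so this is the remainder. Hence a · b ≡ 9 in F_17[x]/(f).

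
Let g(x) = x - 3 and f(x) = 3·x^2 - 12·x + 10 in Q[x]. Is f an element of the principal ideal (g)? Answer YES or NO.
NO

In Q[x] the ideal (g) consists of all multiples of g, so f ∈ (g) iff g | f, i.e. iff the remainder of f on division by g is 0. Divide f by g (g is monic, so eliminate the leading term of the running remainder at each step):
  leading term 3·x^2: subtract (3·x)·g(x) = 3·x^2 - 9·x, leaving 10 - 3·x
  leading term -3·x: subtract (-3)·g(x) = 9 - 3·x, leaving 1
The remainder r(x) = 1 ≠ 0 (and deg r < deg g), so g ∤ f, i.e. f ∉ (g).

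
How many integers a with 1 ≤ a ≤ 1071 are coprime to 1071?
576

The number of a ∈ {1, ..., 1071} with gcd(a, 1071) = 1 is by definition Euler's totient φ(1071). φ is multiplicative, with φ(p^e) = p^e − p^(e−1). Factorise 1071 = 3^2 · 7 · 17. Then
  φ(1071) = (3^2 − 3^1) · (7 − 1) · (17 − 1) = 6 · 6 · 16 = 576.
So there are 576 such integers.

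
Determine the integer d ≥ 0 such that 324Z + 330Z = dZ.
(324, 330) = (6); d = 6

In the PID Z, (a, b) is generated by gcd(a, b). Compute gcd(330, 324) with the extended Euclidean algorithm, tracking rows (r, s, t) with s·330 + t·324 = r:
  row A: (330, 1, 0)   [1·330 + 0·324 = 330]
  row B: (324, 0, 1)   [0·330 + 1·324 = 324]
  330 = 1·324 + 6   → row C = row A − 1·row B = (6, 1, −1)   [check: 1·330 − 1·324 = 6]
  324 = 54·6 + 0   → remainder 0, stop. gcd = 6 (last nonzero row C).
So gcd(324, 330) = 6, with Bézout identity 1·330 − 1·324 = 6. Containment (⊇): the Bézout identity exhibits 6 as an element of (324, 330), giving (6) ⊆ (324, 330). Containment (⊆): since 6 | 324 and 6 | 330 (324 = 6·54, 330 = 6·55), every Z-linear combination of 324 and 330 is divisible by 6, so (324, 330) ⊆ (6). Therefore (324, 330) = (6), d = 6.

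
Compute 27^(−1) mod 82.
27^(−1) ≡ 79 (mod 82)

Apply the extended Euclidean algorithm to (82, 27), tracking rows (r, s, t) with s·82 + t·27 = r. Each division r_prev = q·r_cur + r_new produces the new row as (previous row) − q·(current row):
  row A: (82, 1, 0)   [1·82 + 0·27 = 82]
  row B: (27, 0, 1)   [0·82 + 1·27 = 27]
  82 = 3·27 + 1   → row C = row A − 3·row B = (1, 1, −3)   [check: 1·82 − 3·27 = 1]
  27 = 27·1 + 0   → remainder 0, stop. gcd = 1 (last nonzero row C).
The gcd is 1, so 27 is invertible mod 82. The last nonzero row gives 1·82 − 3·27 = 1, so t = −3. So 27^(−1) ≡ −3 ≡ 79 (mod 82). Verify: 27 · 79 = 2133 ≡ 1 (mod 82). ✓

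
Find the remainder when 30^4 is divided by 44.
4

Use repeated squaring. Binary(4) = 100. Walk through the bits of the exponent 4 left-to-right: at each bit after the leading one, square the running value, then multiply by 30 if the bit is 1 (always reducing mod 44):
  bit 1 = 1 (leading): start with 30.
  bit 2 = 0: square 30^2 = 900 ≡ 20 (mod 44).
  bit 3 = 0: square 20^2 = 400 ≡ 4 (mod 44).
Final value: 30^4 ≡ 4 (mod 44).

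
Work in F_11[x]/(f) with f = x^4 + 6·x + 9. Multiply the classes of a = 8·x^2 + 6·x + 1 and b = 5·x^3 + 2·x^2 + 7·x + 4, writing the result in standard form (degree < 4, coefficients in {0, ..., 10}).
a · b ≡ 7·x^3 + x^2 + 8 (mod f(x))

Multiply as integer polynomials: a · b = 40·x^5 + 46·x^4 + 73·x^3 + 76·x^2 + 31·x + 4. Reducing coefficients mod 11: a · b ≡ 7·x^5 + 2·x^4 + 7·x^3 + 10·x^2 + 9·x + 4. Now divide by f(x) = x^4 + 6·x + 9 in F_11[x], eliminating the leading term at each step:
  leading term 7·x^5: subtract (7·x)·f(x) = 7·x^5 + 9·x^2 + 8·x, leaving 2·x^4 + 7·x^3 + x^2 + x + 4 (coefficients mod 11)
  leading term 2·x^4: subtract (2)·f(x) = 2·x^4 + x + 7, leaving 7·x^3 + x^2 + 8 (coefficients mod 11)
The degree is now < 4, so this is the remainder. Hence a · b ≡ 7·x^3 + x^2 + 8 in F_11[x]/(f).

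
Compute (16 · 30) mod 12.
Reduce the factors first: 16 ≡ 4, 30 ≡ 6 (mod 12), so 16 · 30 ≡ 4 · 6 (mod 12). 4 · 6 = 24. Dividing by 12: 24 = 2·12 + 0. So (16 · 30) mod 12 = 0.

Final answer: 0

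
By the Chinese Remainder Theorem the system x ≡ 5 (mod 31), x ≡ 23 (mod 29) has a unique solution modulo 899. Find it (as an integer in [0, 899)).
The moduli 31, 29 are pairwise coprime, so by the CRT there is a unique solution mod 31·29 = 899.
Solve by successive substitution. Start with x ≡ 5 (mod 31).
  Combine with x ≡ 23 (mod 29): write x = 5 + 31·t and require 5 + 31·t ≡ 23 (mod 29), i.e. 31·t ≡ 23 − 5 ≡ 18 (mod 29). Since 31^(−1) ≡ 15 (mod 29) (31 ≡ 2 (mod 29)), t ≡ 15·18 ≡ 9 (mod 29). So x ≡ 5 + 31·9 = 284 (mod 899).
Unique solution in [0, 899): x = 284.

Final answer: x ≡ 284 (mod 899); the representative in [0, 899) is 284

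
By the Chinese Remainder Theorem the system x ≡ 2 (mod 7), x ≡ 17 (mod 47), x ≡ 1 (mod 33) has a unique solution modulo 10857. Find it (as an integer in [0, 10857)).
The moduli 7, 47, 33 are pairwise coprime, so by the CRT there is a unique solution mod 7·47·33 = 10857.
Solve by successive substitution. Start with x ≡ 2 (mod 7).
  Combine with x ≡ 17 (mod 47): write x = 2 + 7·t and require 2 + 7·t ≡ 17 (mod 47), i.e. 7·t ≡ 17 − 2 ≡ 15 (mod 47). Since 7^(−1) ≡ 27 (mod 47), t ≡ 27·15 ≡ 29 (mod 47). So x ≡ 2 + 7·29 = 205 (mod 329).
  Combine with x ≡ 1 (mod 33): write x = 205 + 329·t and require 205 + 329·t ≡ 1 (mod 33), i.e. 329·t ≡ 1 − 205 ≡ 27 (mod 33). Since 329^(−1) ≡ 32 (mod 33) (329 ≡ 32 (mod 33)), t ≡ 32·27 ≡ 6 (mod 33). So x ≡ 205 + 329·6 = 2179 (mod 10857).
Unique solution in [0, 10857): x = 2179.

Final answer: x ≡ 2179 (mod 10857); the representative in [0, 10857) is 2179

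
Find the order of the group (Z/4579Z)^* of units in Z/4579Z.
|(Z/4579Z)^*| = 4320

(Z/4579Z)^* consists of the classes a with gcd(a, 4579) = 1, so its order is φ(4579). φ is multiplicative, with φ(p^e) = p^e − p^(e−1). Factorise 4579 = 19 · 241. Then
  φ(4579) = (19 − 1) · (241 − 1) = 18 · 240 = 4320.
Thus |(Z/4579Z)^*| = 4320.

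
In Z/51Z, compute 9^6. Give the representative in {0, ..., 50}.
Use repeated squaring. Binary(6) = 110. Walk through the bits of the exponent 6 left-to-right: at each bit after the leading one, square the running value, then multiply by 9 if the bit is 1 (always reducing mod 51):
  bit 1 = 1 (leading): start with 9.
  bit 2 = 1: square 9^2 = 81 ≡ 30; bit is 1, so multiply 30·9 = 270 ≡ 15 (mod 51).
  bit 3 = 0: square 15^2 = 225 ≡ 21 (mod 51).
Final value: 9^6 ≡ 21 (mod 51).

Final answer: 21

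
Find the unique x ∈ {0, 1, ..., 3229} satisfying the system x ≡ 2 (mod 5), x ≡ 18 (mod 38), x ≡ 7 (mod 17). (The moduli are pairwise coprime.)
The moduli 5, 38, 17 are pairwise coprime, so by the CRT there is a unique solution mod 5·38·17 = 3230.
Solve by successive substitution. Start with x ≡ 2 (mod 5).
  Combine with x ≡ 18 (mod 38): write x = 2 + 5·t and require 2 + 5·t ≡ 18 (mod 38), i.e. 5·t ≡ 18 − 2 ≡ 16 (mod 38). Since 5^(−1) ≡ 23 (mod 38), t ≡ 23·16 ≡ 26 (mod 38). So x ≡ 2 + 5·26 = 132 (mod 190).
  Combine with x ≡ 7 (mod 17): write x = 132 + 190·t and require 132 + 190·t ≡ 7 (mod 17), i.e. 190·t ≡ 7 − 132 ≡ 11 (mod 17). Since 190^(−1) ≡ 6 (mod 17) (190 ≡ 3 (mod 17)), t ≡ 6·11 ≡ 15 (mod 17). So x ≡ 132 + 190·15 = 2982 (mod 3230).
Unique solution in [0, 3230): x = 2982.

Final answer: x ≡ 2982 (mod 3230); the representative in [0, 3230) is 2982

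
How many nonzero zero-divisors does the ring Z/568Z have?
Z/568Z has 287 nonzero zero-divisors

In Z/568Z each nonzero element is either a unit (gcd with 568 is 1) or a zero-divisor (gcd > 1). The number of units is φ(568): factorise 568 = 2^3 · 71, so φ(568) = (2^3 − 2^2) · (71 − 1) = 4 · 70 = 280. The nonzero elements number 568 − 1 = 567. Hence the nonzero zero-divisors number 567 − 280 = 287.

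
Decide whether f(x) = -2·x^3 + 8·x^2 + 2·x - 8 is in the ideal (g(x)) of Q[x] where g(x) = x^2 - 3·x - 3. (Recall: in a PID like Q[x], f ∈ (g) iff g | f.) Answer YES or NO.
NO

In Q[x] the ideal (g) consists of all multiples of g, so f ∈ (g) iff g | f, i.e. iff the remainder of f on division by g is 0. Divide f by g (g is monic, so eliminate the leading term of the running remainder at each step):
  leading term -2·x^3: subtract (-2·x)·g(x) = -2·x^3 + 6·x^2 + 6·x, leaving 2·x^2 - 4·x - 8
  leading term 2·x^2: subtract (2)·g(x) = 2·x^2 - 6·x - 6, leaving 2·x - 2
The remainder r(x) = 2·x - 2 ≠ 0 (and deg r < deg g), so g ∤ f, i.e. f ∉ (g).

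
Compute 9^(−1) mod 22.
9^(−1) ≡ 5 (mod 22)

Apply the extended Euclidean algorithm to (22, 9), tracking rows (r, s, t) with s·22 + t·9 = r. Each division r_prev = q·r_cur + r_new produces the new row as (previous row) − q·(current row):
  row A: (22, 1, 0)   [1·22 + 0·9 = 22]
  row B: (9, 0, 1)   [0·22 + 1·9 = 9]
  22 = 2·9 + 4   → row C = row A − 2·row B = (4, 1, −2)   [check: 1·22 − 2·9 = 4]
  9 = 2·4 + 1   → row D = row B − 2·row C = (1, −2, 5)   [check: −2·22 + 5·9 = 1]
  4 = 4·1 + 0   → remainder 0, stop. gcd = 1 (last nonzero row D).
The gcd is 1, so 9 is invertible mod 22. The last nonzero row gives −2·22 + 5·9 = 1, so t = 5. So 9^(−1) ≡ 5 (mod 22). Verify: 9 · 5 = 45 ≡ 1 (mod 22). ✓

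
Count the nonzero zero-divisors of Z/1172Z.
In Z/1172Z each nonzero element is either a unit (gcd with 1172 is 1) or a zero-divisor (gcd > 1). The number of units is φ(1172): factorise 1172 = 2^2 · 293, so φ(1172) = (2^2 − 2^1) · (293 − 1) = 2 · 292 = 584. The nonzero elements number 1172 − 1 = 1171. Hence the nonzero zero-divisors number 1171 − 584 = 587.

Final answer: Z/1172Z has 587 nonzero zero-divisors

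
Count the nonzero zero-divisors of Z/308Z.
In Z/308Z each nonzero element is either a unit (gcd with 308 is 1) or a zero-divisor (gcd > 1). The number of units is φ(308): factorise 308 = 2^2 · 7 · 11, so φ(308) = (2^2 − 2^1) · (7 − 1) · (11 − 1) = 2 · 6 · 10 = 120. The nonzero elements number 308 − 1 = 307. Hence the nonzero zero-divisors number 307 − 120 = 187.

Final answer: Z/308Z has 187 nonzero zero-divisors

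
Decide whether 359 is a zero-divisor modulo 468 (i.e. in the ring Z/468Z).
NO

gcd(359, 468) = 1, so 359 is a unit in Z/468Z (it has a multiplicative inverse). A unit cannot be a zero-divisor: if 359·b ≡ 0 then multiplying both sides by 359^(−1) gives b ≡ 0. So 359 is not a zero-divisor.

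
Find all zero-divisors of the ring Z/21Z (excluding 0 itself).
An element a ∈ Z/21Z (with a ≠ 0) is a zero-divisor iff gcd(a, 21) > 1 (because a is a unit precisely when gcd(a, n) = 1, and in Z/nZ every nonzero, non-unit element is a zero-divisor). Scan a = 1, ..., 20 and keep those with gcd(a, 21) > 1:
  gcd(3, 21) = 3, gcd(6, 21) = 3, gcd(7, 21) = 7, gcd(9, 21) = 3, gcd(12, 21) = 3, gcd(14, 21) = 7, gcd(15, 21) = 3, gcd(18, 21) = 3.
All other a ∈ {1, ..., 20} have gcd(a, 21) = 1 and are units. So the nonzero zero-divisors are exactly the 8 values of a appearing in this scan.

Final answer: nonzero zero-divisors of Z/21Z = {3, 6, 7, 9, 12, 14, 15, 18}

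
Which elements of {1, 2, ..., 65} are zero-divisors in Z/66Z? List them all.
An element a ∈ Z/66Z (with a ≠ 0) is a zero-divisor iff gcd(a, 66) > 1 (because a is a unit precisely when gcd(a, n) = 1, and in Z/nZ every nonzero, non-unit element is a zero-divisor). Scan a = 1, ..., 65 and keep those with gcd(a, 66) > 1:
  gcd(2, 66) = 2, gcd(3, 66) = 3, gcd(4, 66) = 2, gcd(6, 66) = 6, gcd(8, 66) = 2, gcd(9, 66) = 3, gcd(10, 66) = 2, gcd(11, 66) = 11, gcd(12, 66) = 6, gcd(14, 66) = 2, gcd(15, 66) = 3, gcd(16, 66) = 2, gcd(18, 66) = 6, gcd(20, 66) = 2, gcd(21, 66) = 3, gcd(22, 66) = 22, gcd(24, 66) = 6, gcd(26, 66) = 2, gcd(27, 66) = 3, gcd(28, 66) = 2, gcd(30, 66) = 6, gcd(32, 66) = 2, gcd(33, 66) = 33, gcd(34, 66) = 2, gcd(36, 66) = 6, gcd(38, 66) = 2, gcd(39, 66) = 3, gcd(40, 66) = 2, gcd(42, 66) = 6, gcd(44, 66) = 22, gcd(45, 66) = 3, gcd(46, 66) = 2, gcd(48, 66) = 6, gcd(50, 66) = 2, gcd(51, 66) = 3, gcd(52, 66) = 2, gcd(54, 66) = 6, gcd(55, 66) = 11, gcd(56, 66) = 2, gcd(57, 66) = 3, gcd(58, 66) = 2, gcd(60, 66) = 6, gcd(62, 66) = 2, gcd(63, 66) = 3, gcd(64, 66) = 2.
All other a ∈ {1, ..., 65} have gcd(a, 66) = 1 and are units. So the nonzero zero-divisors are exactly the 45 values of a appearing in this scan.

Final answer: nonzero zero-divisors of Z/66Z = {2, 3, 4, 6, 8, 9, 10, 11, 12, 14, 15, 16, 18, 20, 21, 22, 24, 26, 27, 28, 30, 32, 33, 34, 36, 38, 39, 40, 42, 44, 45, 46, 48, 50, 51, 52, 54, 55, 56, 57, 58, 60, 62, 63, 64}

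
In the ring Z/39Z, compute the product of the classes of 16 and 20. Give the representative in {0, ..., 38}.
8

Both factors are already reduced mod 39. 16 · 20 = 320. Dividing by 39: 320 = 8·39 + 8. So (16 · 20) mod 39 = 8.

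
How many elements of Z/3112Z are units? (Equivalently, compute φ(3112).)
An element a ∈ Z/3112Z is a unit iff gcd(a, 3112) = 1, so the number of units is φ(3112). φ is multiplicative, with φ(p^e) = p^e − p^(e−1). Factorise 3112 = 2^3 · 389. Then
  φ(3112) = (2^3 − 2^2) · (389 − 1) = 4 · 388 = 1552.

Final answer: Z/3112Z has φ(3112) = 1552 units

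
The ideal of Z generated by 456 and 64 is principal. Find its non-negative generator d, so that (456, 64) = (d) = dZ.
In the PID Z, (a, b) is generated by gcd(a, b). Compute gcd(456, 64) with the extended Euclidean algorithm, tracking rows (r, s, t) with s·456 + t·64 = r:
  row A: (456, 1, 0)   [1·456 + 0·64 = 456]
  row B: (64, 0, 1)   [0·456 + 1·64 = 64]
  456 = 7·64 + 8   → row C = row A − 7·row B = (8, 1, −7)   [check: 1·456 − 7·64 = 8]
  64 = 8·8 + 0   → remainder 0, stop. gcd = 8 (last nonzero row C).
So gcd(456, 64) = 8, with Bézout identity 1·456 − 7·64 = 8. Containment (⊇): the Bézout identity exhibits 8 as an element of (456, 64), giving (8) ⊆ (456, 64). Containment (⊆): since 8 | 456 and 8 | 64 (456 = 8·57, 64 = 8·8), every Z-linear combination of 456 and 64 is divisible by 8, so (456, 64) ⊆ (8). Therefore (456, 64) = (8), d = 8.

Final answer: (456, 64) = (8); d = 8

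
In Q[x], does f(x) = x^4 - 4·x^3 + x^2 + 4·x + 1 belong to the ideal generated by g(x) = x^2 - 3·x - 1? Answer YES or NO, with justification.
In Q[x] the ideal (g) consists of all multiples of g, so f ∈ (g) iff g | f, i.e. iff the remainder of f on division by g is 0. Divide f by g (g is monic, so eliminate the leading term of the running remainder at each step):
  leading term x^4: subtract (x^2)·g(x) = x^4 - 3·x^3 - x^2, leaving -x^3 + 2·x^2 + 4·x + 1
  leading term -x^3: subtract (-x)·g(x) = -x^3 + 3·x^2 + x, leaving -x^2 + 3·x + 1
  leading term -x^2: subtract (-1)·g(x) = -x^2 + 3·x + 1, leaving 0
The remainder is 0, so f(x) = g(x) · h(x) with h(x) = x^2 - x - 1. Hence g | f, i.e. f ∈ (g).

Final answer: YES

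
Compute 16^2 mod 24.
Use repeated squaring. Binary(2) = 10. Walk through the bits of the exponent 2 left-to-right: at each bit after the leading one, square the running value, then multiply by 16 if the bit is 1 (always reducing mod 24):
  bit 1 = 1 (leading): start with 16.
  bit 2 = 0: square 16^2 = 256 ≡ 16 (mod 24).
Final value: 16^2 ≡ 16 (mod 24).

Final answer: 16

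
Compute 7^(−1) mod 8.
7^(−1) ≡ 7 (mod 8)

Apply the extended Euclidean algorithm to (8, 7), tracking rows (r, s, t) with s·8 + t·7 = r. Each division r_prev = q·r_cur + r_new produces the new row as (previous row) − q·(current row):
  row A: (8, 1, 0)   [1·8 + 0·7 = 8]
  row B: (7, 0, 1)   [0·8 + 1·7 = 7]
  8 = 1·7 + 1   → row C = row A − 1·row B = (1, 1, −1)   [check: 1·8 − 1·7 = 1]
  7 = 7·1 + 0   → remainder 0, stop. gcd = 1 (last nonzero row C).
The gcd is 1, so 7 is invertible mod 8. The last nonzero row gives 1·8 − 1·7 = 1, so t = −1. So 7^(−1) ≡ −1 ≡ 7 (mod 8). Verify: 7 · 7 = 49 ≡ 1 (mod 8). ✓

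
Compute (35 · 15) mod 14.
Reduce the factors first: 35 ≡ 7, 15 ≡ 1 (mod 14), so 35 · 15 ≡ 7 · 1 (mod 14). 7 · 1 = 7. Dividing by 14: 7 = 0·14 + 7. So (35 · 15) mod 14 = 7.

Final answer: 7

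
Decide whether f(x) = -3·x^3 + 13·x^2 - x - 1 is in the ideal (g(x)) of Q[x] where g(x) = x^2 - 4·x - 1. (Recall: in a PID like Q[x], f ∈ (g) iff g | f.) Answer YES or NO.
In Q[x] the ideal (g) consists of all multiples of g, so f ∈ (g) iff g | f, i.e. iff the remainder of f on division by g is 0. Divide f by g (g is monic, so eliminate the leading term of the running remainder at each step):
  leading term -3·x^3: subtract (-3·x)·g(x) = -3·x^3 + 12·x^2 + 3·x, leaving x^2 - 4·x - 1
  leading term x^2: subtract (1)·g(x) = x^2 - 4·x - 1, leaving 0
The remainder is 0, so f(x) = g(x) · h(x) with h(x) = 1 - 3·x. Hence g | f, i.e. f ∈ (g).

Final answer: YES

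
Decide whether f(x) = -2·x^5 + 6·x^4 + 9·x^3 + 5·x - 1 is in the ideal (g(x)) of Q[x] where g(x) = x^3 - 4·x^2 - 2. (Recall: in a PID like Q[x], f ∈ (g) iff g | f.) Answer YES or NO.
In Q[x] the ideal (g) consists of all multiples of g, so f ∈ (g) iff g | f, i.e. iff the remainder of f on division by g is 0. Divide f by g (g is monic, so eliminate the leading term of the running remainder at each step):
  leading term -2·x^5: subtract (-2·x^2)·g(x) = -2·x^5 + 8·x^4 + 4·x^2, leaving -2·x^4 + 9·x^3 - 4·x^2 + 5·x - 1
  leading term -2·x^4: subtract (-2·x)·g(x) = -2·x^4 + 8·x^3 + 4·x, leaving x^3 - 4·x^2 + x - 1
  leading term x^3: subtract (1)·g(x) = x^3 - 4·x^2 - 2, leaving x + 1
The remainder r(x) = x + 1 ≠ 0 (and deg r < deg g), so g ∤ f, i.e. f ∉ (g).

Final answer: NO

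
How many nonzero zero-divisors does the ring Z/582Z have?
In Z/582Z each nonzero element is either a unit (gcd with 582 is 1) or a zero-divisor (gcd > 1). The number of units is φ(582): factorise 582 = 2 · 3 · 97, so φ(582) = (2 − 1) · (3 − 1) · (97 − 1) = 1 · 2 · 96 = 192. The nonzero elements number 582 − 1 = 581. Hence the nonzero zero-divisors number 581 − 192 = 389.

Final answer: Z/582Z has 389 nonzero zero-divisors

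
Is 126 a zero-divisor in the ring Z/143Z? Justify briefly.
gcd(126, 143) = 1, so 126 is a unit in Z/143Z (it has a multiplicative inverse). A unit cannot be a zero-divisor: if 126·b ≡ 0 then multiplying both sides by 126^(−1) gives b ≡ 0. So 126 is not a zero-divisor.

Final answer: NO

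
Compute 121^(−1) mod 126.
121^(−1) ≡ 25 (mod 126)

Apply the extended Euclidean algorithm to (126, 121), tracking rows (r, s, t) with s·126 + t·121 = r. Each division r_prev = q·r_cur + r_new produces the new row as (previous row) − q·(current row):
  row A: (126, 1, 0)   [1·126 + 0·121 = 126]
  row B: (121, 0, 1)   [0·126 + 1·121 = 121]
  126 = 1·121 + 5   → row C = row A − 1·row B = (5, 1, −1)   [check: 1·126 − 1·121 = 5]
  121 = 24·5 + 1   → row D = row B − 24·row C = (1, −24, 25)   [check: −24·126 + 25·121 = 1]
  5 = 5·1 + 0   → remainder 0, stop. gcd = 1 (last nonzero row D).
The gcd is 1, so 121 is invertible mod 126. The last nonzero row gives −24·126 + 25·121 = 1, so t = 25. So 121^(−1) ≡ 25 (mod 126). Verify: 121 · 25 = 3025 ≡ 1 (mod 126). ✓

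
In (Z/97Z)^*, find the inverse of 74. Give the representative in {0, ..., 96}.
74^(−1) ≡ 59 (mod 97)

Apply the extended Euclidean algorithm to (97, 74), tracking rows (r, s, t) with s·97 + t·74 = r. Each division r_prev = q·r_cur + r_new produces the new row as (previous row) − q·(current row):
  row A: (97, 1, 0)   [1·97 + 0·74 = 97]
  row B: (74, 0, 1)   [0·97 + 1·74 = 74]
  97 = 1·74 + 23   → row C = row A − 1·row B = (23, 1, −1)   [check: 1·97 − 1·74 = 23]
  74 = 3·23 + 5   → row D = row B − 3·row C = (5, −3, 4)   [check: −3·97 + 4·74 = 5]
  23 = 4·5 + 3   → row E = row C − 4·row D = (3, 13, −17)   [check: 13·97 − 17·74 = 3]
  5 = 1·3 + 2   → row F = row D − 1·row E = (2, −16, 21)   [check: −16·97 + 21·74 = 2]
  3 = 1·2 + 1   → row G = row E − 1·row F = (1, 29, −38)   [check: 29·97 − 38·74 = 1]
  2 = 2·1 + 0   → remainder 0, stop. gcd = 1 (last nonzero row G).
The gcd is 1, so 74 is invertible mod 97. The last nonzero row gives 29·97 − 38·74 = 1, so t = −38. So 74^(−1) ≡ −38 ≡ 59 (mod 97). Verify: 74 · 59 = 4366 ≡ 1 (mod 97). ✓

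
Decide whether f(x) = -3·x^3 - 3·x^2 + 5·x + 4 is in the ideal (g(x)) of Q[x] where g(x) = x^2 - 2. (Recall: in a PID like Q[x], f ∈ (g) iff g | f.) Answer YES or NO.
In Q[x] the ideal (g) consists of all multiples of g, so f ∈ (g) iff g | f, i.e. iff the remainder of f on division by g is 0. Divide f by g (g is monic, so eliminate the leading term of the running remainder at each step):
  leading term -3·x^3: subtract (-3·x)·g(x) = -3·x^3 + 6·x, leaving -3·x^2 - x + 4
  leading term -3·x^2: subtract (-3)·g(x) = 6 - 3·x^2, leaving -x - 2
The remainder r(x) = -x - 2 ≠ 0 (and deg r < deg g), so g ∤ f, i.e. f ∉ (g).

Final answer: NO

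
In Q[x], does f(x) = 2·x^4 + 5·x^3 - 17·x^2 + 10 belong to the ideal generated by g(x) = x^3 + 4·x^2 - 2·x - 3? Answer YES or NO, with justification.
In Q[x] the ideal (g) consists of all multiples of g, so f ∈ (g) iff g | f, i.e. iff the remainder of f on division by g is 0. Divide f by g (g is monic, so eliminate the leading term of the running remainder at each step):
  leading term 2·x^4: subtract (2·x)·g(x) = 2·x^4 + 8·x^3 - 4·x^2 - 6·x, leaving -3·x^3 - 13·x^2 + 6·x + 10
  leading term -3·x^3: subtract (-3)·g(x) = -3·x^3 - 12·x^2 + 6·x + 9, leaving 1 - x^2
The remainder r(x) = 1 - x^2 ≠ 0 (and deg r < deg g), so g ∤ f, i.e. f ∉ (g).

Final answer: NO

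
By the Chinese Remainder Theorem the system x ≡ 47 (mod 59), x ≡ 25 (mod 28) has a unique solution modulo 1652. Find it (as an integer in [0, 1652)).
x ≡ 165 (mod 1652); the representative in [0, 1652) is 165

The moduli 59, 28 are pairwise coprime, so by the CRT there is a unique solution mod 59·28 = 1652.
Solve by successive substitution. Start with x ≡ 47 (mod 59).
  Combine with x ≡ 25 (mod 28): write x = 47 + 59·t and require 47 + 59·t ≡ 25 (mod 28), i.e. 59·t ≡ 25 − 47 ≡ 6 (mod 28). Since 59^(−1) ≡ 19 (mod 28) (59 ≡ 3 (mod 28)), t ≡ 19·6 ≡ 2 (mod 28). So x ≡ 47 + 59·2 = 165 (mod 1652).
Unique solution in [0, 1652): x = 165.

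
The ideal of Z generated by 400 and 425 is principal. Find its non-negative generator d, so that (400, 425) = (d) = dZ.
In the PID Z, (a, b) is generated by gcd(a, b). Compute gcd(425, 400) with the extended Euclidean algorithm, tracking rows (r, s, t) with s·425 + t·400 = r:
  row A: (425, 1, 0)   [1·425 + 0·400 = 425]
  row B: (400, 0, 1)   [0·425 + 1·400 = 400]
  425 = 1·400 + 25   → row C = row A − 1·row B = (25, 1, −1)   [check: 1·425 − 1·400 = 25]
  400 = 16·25 + 0   → remainder 0, stop. gcd = 25 (last nonzero row C).
So gcd(400, 425) = 25, with Bézout identity 1·425 − 1·400 = 25. Containment (⊇): the Bézout identity exhibits 25 as an element of (400, 425), giving (25) ⊆ (400, 425). Containment (⊆): since 25 | 400 and 25 | 425 (400 = 25·16, 425 = 25·17), every Z-linear combination of 400 and 425 is divisible by 25, so (400, 425) ⊆ (25). Therefore (400, 425) = (25), d = 25.

Final answer: (400, 425) = (25); d = 25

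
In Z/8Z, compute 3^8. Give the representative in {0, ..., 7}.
1

Use repeated squaring. Binary(8) = 1000. Walk through the bits of the exponent 8 left-to-right: at each bit after the leading one, square the running value, then multiply by 3 if the bit is 1 (always reducing mod 8):
  bit 1 = 1 (leading): start with 3.
  bit 2 = 0: square 3^2 = 9 ≡ 1 (mod 8).
  bit 3 = 0: square 1^2 = 1 (mod 8).
  bit 4 = 0: square 1^2 = 1 (mod 8).
Final value: 3^8 ≡ 1 (mod 8).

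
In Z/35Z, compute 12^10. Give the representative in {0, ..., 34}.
Use repeated squaring. Binary(10) = 1010. Walk through the bits of the exponent 10 left-to-right: at each bit after the leading one, square the running value, then multiply by 12 if the bit is 1 (always reducing mod 35):
  bit 1 = 1 (leading): start with 12.
  bit 2 = 0: square 12^2 = 144 ≡ 4 (mod 35).
  bit 3 = 1: square 4^2 = 16; bit is 1, so multiply 16·12 = 192 ≡ 17 (mod 35).
  bit 4 = 0: square 17^2 = 289 ≡ 9 (mod 35).
Final value: 12^10 ≡ 9 (mod 35).

Final answer: 9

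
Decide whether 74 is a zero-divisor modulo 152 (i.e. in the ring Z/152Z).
YES

gcd(74, 152) = 2 > 1, so 74 is not a unit in Z/152Z. In Z/nZ every nonzero non-unit is a zero-divisor: explicitly, take b = 152/gcd = 76 ≠ 0 (mod 152); then 74·76 = 5624 = 37·152, i.e. 74·76 ≡ 0 (mod 152). So 74 is a zero-divisor.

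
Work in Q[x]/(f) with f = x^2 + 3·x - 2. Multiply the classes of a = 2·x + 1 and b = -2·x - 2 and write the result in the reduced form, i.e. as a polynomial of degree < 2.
a · b ≡ 6·x - 10 (mod f(x))

First multiply in Q[x] without reducing: a · b = -4·x^2 - 6·x - 2. Now divide by f(x) = x^2 + 3·x - 2, eliminating the leading term at each step:
  leading term -4·x^2: subtract (-4)·f(x) = -4·x^2 - 12·x + 8, leaving 6·x - 10
The degree is now < 2, so this is the remainder. Hence a · b ≡ 6·x - 10 in Q[x]/(f).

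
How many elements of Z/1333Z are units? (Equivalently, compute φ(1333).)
An element a ∈ Z/1333Z is a unit iff gcd(a, 1333) = 1, so the number of units is φ(1333). φ is multiplicative, with φ(p^e) = p^e − p^(e−1). Factorise 1333 = 31 · 43. Then
  φ(1333) = (31 − 1) · (43 − 1) = 30 · 42 = 1260.

Final answer: Z/1333Z has φ(1333) = 1260 units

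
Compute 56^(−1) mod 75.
56^(−1) ≡ 71 (mod 75)

Apply the extended Euclidean algorithm to (75, 56), tracking rows (r, s, t) with s·75 + t·56 = r. Each division r_prev = q·r_cur + r_new produces the new row as (previous row) − q·(current row):
  row A: (75, 1, 0)   [1·75 + 0·56 = 75]
  row B: (56, 0, 1)   [0·75 + 1·56 = 56]
  75 = 1·56 + 19   → row C = row A − 1·row B = (19, 1, −1)   [check: 1·75 − 1·56 = 19]
  56 = 2·19 + 18   → row D = row B − 2·row C = (18, −2, 3)   [check: −2·75 + 3·56 = 18]
  19 = 1·18 + 1   → row E = row C − 1·row D = (1, 3, −4)   [check: 3·75 − 4·56 = 1]
  18 = 18·1 + 0   → remainder 0, stop. gcd = 1 (last nonzero row E).
The gcd is 1, so 56 is invertible mod 75. The last nonzero row gives 3·75 − 4·56 = 1, so t = −4. So 56^(−1) ≡ −4 ≡ 71 (mod 75). Verify: 56 · 71 = 3976 ≡ 1 (mod 75). ✓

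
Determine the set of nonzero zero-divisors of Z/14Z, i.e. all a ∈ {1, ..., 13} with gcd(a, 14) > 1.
nonzero zero-divisors of Z/14Z = {2, 4, 6, 7, 8, 10, 12}

An element a ∈ Z/14Z (with a ≠ 0) is a zero-divisor iff gcd(a, 14) > 1 (because a is a unit precisely when gcd(a, n) = 1, and in Z/nZ every nonzero, non-unit element is a zero-divisor). Scan a = 1, ..., 13 and keep those with gcd(a, 14) > 1:
  gcd(2, 14) = 2, gcd(4, 14) = 2, gcd(6, 14) = 2, gcd(7, 14) = 7, gcd(8, 14) = 2, gcd(10, 14) = 2, gcd(12, 14) = 2.
All other a ∈ {1, ..., 13} have gcd(a, 14) = 1 and are units. So the nonzero zero-divisors are exactly the 7 values of a appearing in this scan.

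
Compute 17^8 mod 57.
Use repeated squaring. Binary(8) = 1000. Walk through the bits of the exponent 8 left-to-right: at each bit after the leading one, square the running value, then multiply by 17 if the bit is 1 (always reducing mod 57):
  bit 1 = 1 (leading): start with 17.
  bit 2 = 0: square 17^2 = 289 ≡ 4 (mod 57).
  bit 3 = 0: square 4^2 = 16 (mod 57).
  bit 4 = 0: square 16^2 = 256 ≡ 28 (mod 57).
Final value: 17^8 ≡ 28 (mod 57).

Final answer: 28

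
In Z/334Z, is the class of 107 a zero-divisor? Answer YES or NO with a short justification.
NO

gcd(107, 334) = 1, so 107 is a unit in Z/334Z (it has a multiplicative inverse). A unit cannot be a zero-divisor: if 107·b ≡ 0 then multiplying both sides by 107^(−1) gives b ≡ 0. So 107 is not a zero-divisor.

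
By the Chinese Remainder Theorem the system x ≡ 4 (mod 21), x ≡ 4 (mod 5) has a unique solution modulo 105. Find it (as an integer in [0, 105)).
x ≡ 4 (mod 105); the representative in [0, 105) is 4

The moduli 21, 5 are pairwise coprime, so by the CRT there is a unique solution mod 21·5 = 105.
Solve by successive substitution. Start with x ≡ 4 (mod 21).
  Combine with x ≡ 4 (mod 5): write x = 4 + 21·t and require 4 + 21·t ≡ 4 (mod 5), i.e. 21·t ≡ 4 − 4 ≡ 0 (mod 5). Since 21^(−1) ≡ 1 (mod 5) (21 ≡ 1 (mod 5)), t ≡ 1·0 ≡ 0 (mod 5). So x ≡ 4 + 21·0 = 4 (mod 105).
Unique solution in [0, 105): x = 4.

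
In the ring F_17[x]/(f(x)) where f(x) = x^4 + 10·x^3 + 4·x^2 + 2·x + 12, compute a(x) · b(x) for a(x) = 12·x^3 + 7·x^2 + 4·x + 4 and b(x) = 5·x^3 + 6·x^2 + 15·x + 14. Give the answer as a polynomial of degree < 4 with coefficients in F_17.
a · b ≡ 7·x^3 + 15·x^2 + 10·x + 15 (mod f(x))

Multiply as integer polynomials: a · b = 60·x^6 + 107·x^5 + 242·x^4 + 317·x^3 + 182·x^2 + 116·x + 56. Reducing coefficients mod 17: a · b ≡ 9·x^6 + 5·x^5 + 4·x^4 + 11·x^3 + 12·x^2 + 14·x + 5. Now divide by f(x) = x^4 + 10·x^3 + 4·x^2 + 2·x + 12 in F_17[x], eliminating the leading term at each step:
  leading term 9·x^6: subtract (9·x^2)·f(x) = 9·x^6 + 5·x^5 + 2·x^4 + x^3 + 6·x^2, leaving 2·x^4 + 10·x^3 + 6·x^2 + 14·x + 5 (coefficients mod 17)
  leading term 2·x^4: subtract (2)·f(x) = 2·x^4 + 3·x^3 + 8·x^2 + 4·x + 7, leaving 7·x^3 + 15·x^2 + 10·x + 15 (coefficients mod 17)
The degree is now < 4, so this is the remainder. Hence a · b ≡ 7·x^3 + 15·x^2 + 10·x + 15 in F_17[x]/(f).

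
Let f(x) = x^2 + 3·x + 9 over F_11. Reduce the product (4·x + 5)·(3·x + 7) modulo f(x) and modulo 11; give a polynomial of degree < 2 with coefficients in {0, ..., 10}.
Multiply as integer polynomials: a · b = 12·x^2 + 43·x + 35. Reducing coefficients mod 11: a · b ≡ x^2 + 10·x + 2. Now divide by f(x) = x^2 + 3·x + 9 in F_11[x], eliminating the leading term at each step:
  leading term x^2: subtract (1)·f(x) = x^2 + 3·x + 9, leaving 7·x + 4 (coefficients mod 11)
The degree is now < 2, so this is the remainder. Hence a · b ≡ 7·x + 4 in F_11[x]/(f).

Final answer: a · b ≡ 7·x + 4 (mod f(x))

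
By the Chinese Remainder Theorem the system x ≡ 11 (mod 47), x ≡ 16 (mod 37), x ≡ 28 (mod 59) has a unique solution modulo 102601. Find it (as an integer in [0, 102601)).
x ≡ 93071 (mod 102601); the representative in [0, 102601) is 93071

The moduli 47, 37, 59 are pairwise coprime, so by the CRT there is a unique solution mod 47·37·59 = 102601.
Solve by successive substitution. Start with x ≡ 11 (mod 47).
  Combine with x ≡ 16 (mod 37): write x = 11 + 47·t and require 11 + 47·t ≡ 16 (mod 37), i.e. 47·t ≡ 16 − 11 ≡ 5 (mod 37). Since 47^(−1) ≡ 26 (mod 37) (47 ≡ 10 (mod 37)), t ≡ 26·5 ≡ 19 (mod 37). So x ≡ 11 + 47·19 = 904 (mod 1739).
  Combine with x ≡ 28 (mod 59): write x = 904 + 1739·t and require 904 + 1739·t ≡ 28 (mod 59), i.e. 1739·t ≡ 28 − 904 ≡ 9 (mod 59). Since 1739^(−1) ≡ 19 (mod 59) (1739 ≡ 28 (mod 59)), t ≡ 19·9 ≡ 53 (mod 59). So x ≡ 904 + 1739·53 = 93071 (mod 102601).
Unique solution in [0, 102601): x = 93071.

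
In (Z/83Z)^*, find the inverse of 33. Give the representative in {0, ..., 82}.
Apply the extended Euclidean algorithm to (83, 33), tracking rows (r, s, t) with s·83 + t·33 = r. Each division r_prev = q·r_cur + r_new produces the new row as (previous row) − q·(current row):
  row A: (83, 1, 0)   [1·83 + 0·33 = 83]
  row B: (33, 0, 1)   [0·83 + 1·33 = 33]
  83 = 2·33 + 17   → row C = row A − 2·row B = (17, 1, −2)   [check: 1·83 − 2·33 = 17]
  33 = 1·17 + 16   → row D = row B − 1·row C = (16, −1, 3)   [check: −1·83 + 3·33 = 16]
  17 = 1·16 + 1   → row E = row C − 1·row D = (1, 2, −5)   [check: 2·83 − 5·33 = 1]
  16 = 16·1 + 0   → remainder 0, stop. gcd = 1 (last nonzero row E).
The gcd is 1, so 33 is invertible mod 83. The last nonzero row gives 2·83 − 5·33 = 1, so t = −5. So 33^(−1) ≡ −5 ≡ 78 (mod 83). Verify: 33 · 78 = 2574 ≡ 1 (mod 83). ✓

Final answer: 33^(−1) ≡ 78 (mod 83)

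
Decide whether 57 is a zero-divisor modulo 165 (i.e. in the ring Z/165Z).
gcd(57, 165) = 3 > 1, so 57 is not a unit in Z/165Z. In Z/nZ every nonzero non-unit is a zero-divisor: explicitly, take b = 165/gcd = 55 ≠ 0 (mod 165); then 57·55 = 3135 = 19·165, i.e. 57·55 ≡ 0 (mod 165). So 57 is a zero-divisor.

Final answer: YES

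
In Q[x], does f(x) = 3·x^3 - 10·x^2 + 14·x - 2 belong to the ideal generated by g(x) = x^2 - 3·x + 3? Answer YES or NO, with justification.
In Q[x] the ideal (g) consists of all multiples of g, so f ∈ (g) iff g | f, i.e. iff the remainder of f on division by g is 0. Divide f by g (g is monic, so eliminate the leading term of the running remainder at each step):
  leading term 3·x^3: subtract (3·x)·g(x) = 3·x^3 - 9·x^2 + 9·x, leaving -x^2 + 5·x - 2
  leading term -x^2: subtract (-1)·g(x) = -x^2 + 3·x - 3, leaving 2·x + 1
The remainder r(x) = 2·x + 1 ≠ 0 (and deg r < deg g), so g ∤ f, i.e. f ∉ (g).

Final answer: NO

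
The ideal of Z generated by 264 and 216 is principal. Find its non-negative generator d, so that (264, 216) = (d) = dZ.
(264, 216) = (24); d = 24

In the PID Z, (a, b) is generated by gcd(a, b). Compute gcd(264, 216) with the extended Euclidean algorithm, tracking rows (r, s, t) with s·264 + t·216 = r:
  row A: (264, 1, 0)   [1·264 + 0·216 = 264]
  row B: (216, 0, 1)   [0·264 + 1·216 = 216]
  264 = 1·216 + 48   → row C = row A − 1·row B = (48, 1, −1)   [check: 1·264 − 1·216 = 48]
  216 = 4·48 + 24   → row D = row B − 4·row C = (24, −4, 5)   [check: −4·264 + 5·216 = 24]
  48 = 2·24 + 0   → remainder 0, stop. gcd = 24 (last nonzero row D).
So gcd(264, 216) = 24, with Bézout identity −4·264 + 5·216 = 24. Containment (⊇): the Bézout identity exhibits 24 as an element of (264, 216), giving (24) ⊆ (264, 216). Containment (⊆): since 24 | 264 and 24 | 216 (264 = 24·11, 216 = 24·9), every Z-linear combination of 264 and 216 is divisible by 24, so (264, 216) ⊆ (24). Therefore (264, 216) = (24), d = 24.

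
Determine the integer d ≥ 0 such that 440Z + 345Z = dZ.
In the PID Z, (a, b) is generated by gcd(a, b). Compute gcd(440, 345) with the extended Euclidean algorithm, tracking rows (r, s, t) with s·440 + t·345 = r:
  row A: (440, 1, 0)   [1·440 + 0·345 = 440]
  row B: (345, 0, 1)   [0·440 + 1·345 = 345]
  440 = 1·345 + 95   → row C = row A − 1·row B = (95, 1, −1)   [check: 1·440 − 1·345 = 95]
  345 = 3·95 + 60   → row D = row B − 3·row C = (60, −3, 4)   [check: −3·440 + 4·345 = 60]
  95 = 1·60 + 35   → row E = row C − 1·row D = (35, 4, −5)   [check: 4·440 − 5·345 = 35]
  60 = 1·35 + 25   → row F = row D − 1·row E = (25, −7, 9)   [check: −7·440 + 9·345 = 25]
  35 = 1·25 + 10   → row G = row E − 1·row F = (10, 11, −14)   [check: 11·440 − 14·345 = 10]
  25 = 2·10 + 5   → row H = row F − 2·row G = (5, −29, 37)   [check: −29·440 + 37·345 = 5]
  10 = 2·5 + 0   → remainder 0, stop. gcd = 5 (last nonzero row H).
So gcd(440, 345) = 5, with Bézout identity −29·440 + 37·345 = 5. Containment (⊇): the Bézout identity exhibits 5 as an element of (440, 345), giving (5) ⊆ (440, 345). Containment (⊆): since 5 | 440 and 5 | 345 (440 = 5·88, 345 = 5·69), every Z-linear combination of 440 and 345 is divisible by 5, so (440, 345) ⊆ (5). Therefore (440, 345) = (5), d = 5.

Final answer: (440, 345) = (5); d = 5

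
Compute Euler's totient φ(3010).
φ(3010) = 1008

φ is multiplicative, with φ(p^e) = p^e − p^(e−1). Factorise 3010 = 2 · 5 · 7 · 43. Then
  φ(3010) = (2 − 1) · (5 − 1) · (7 − 1) · (43 − 1) = 1 · 4 · 6 · 42 = 1008.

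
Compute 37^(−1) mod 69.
37^(−1) ≡ 28 (mod 69)

Apply the extended Euclidean algorithm to (69, 37), tracking rows (r, s, t) with s·69 + t·37 = r. Each division r_prev = q·r_cur + r_new produces the new row as (previous row) − q·(current row):
  row A: (69, 1, 0)   [1·69 + 0·37 = 69]
  row B: (37, 0, 1)   [0·69 + 1·37 = 37]
  69 = 1·37 + 32   → row C = row A − 1·row B = (32, 1, −1)   [check: 1·69 − 1·37 = 32]
  37 = 1·32 + 5   → row D = row B − 1·row C = (5, −1, 2)   [check: −1·69 + 2·37 = 5]
  32 = 6·5 + 2   → row E = row C − 6·row D = (2, 7, −13)   [check: 7·69 − 13·37 = 2]
  5 = 2·2 + 1   → row F = row D − 2·row E = (1, −15, 28)   [check: −15·69 + 28·37 = 1]
  2 = 2·1 + 0   → remainder 0, stop. gcd = 1 (last nonzero row F).
The gcd is 1, so 37 is invertible mod 69. The last nonzero row gives −15·69 + 28·37 = 1, so t = 28. So 37^(−1) ≡ 28 (mod 69). Verify: 37 · 28 = 1036 ≡ 1 (mod 69). ✓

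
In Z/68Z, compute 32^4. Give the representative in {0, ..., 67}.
16

Use repeated squaring. Binary(4) = 100. Walk through the bits of the exponent 4 left-to-right: at each bit after the leading one, square the running value, then multiply by 32 if the bit is 1 (always reducing mod 68):
  bit 1 = 1 (leading): start with 32.
  bit 2 = 0: square 32^2 = 1024 ≡ 4 (mod 68).
  bit 3 = 0: square 4^2 = 16 (mod 68).
Final value: 32^4 ≡ 16 (mod 68).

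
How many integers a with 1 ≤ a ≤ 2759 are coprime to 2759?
2640

The number of a ∈ {1, ..., 2759} with gcd(a, 2759) = 1 is by definition Euler's totient φ(2759). φ is multiplicative, with φ(p^e) = p^e − p^(e−1). Factorise 2759 = 31 · 89. Then
  φ(2759) = (31 − 1) · (89 − 1) = 30 · 88 = 2640.
So there are 2640 such integers.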